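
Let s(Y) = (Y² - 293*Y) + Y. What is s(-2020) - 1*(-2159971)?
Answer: 6830211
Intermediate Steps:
s(Y) = Y² - 292*Y
s(-2020) - 1*(-2159971) = -2020*(-292 - 2020) - 1*(-2159971) = -2020*(-2312) + 2159971 = 4670240 + 2159971 = 6830211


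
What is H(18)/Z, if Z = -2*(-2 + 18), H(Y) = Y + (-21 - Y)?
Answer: 21/32 ≈ 0.65625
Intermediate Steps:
H(Y) = -21
Z = -32 (Z = -2*16 = -32)
H(18)/Z = -21/(-32) = -21*(-1/32) = 21/32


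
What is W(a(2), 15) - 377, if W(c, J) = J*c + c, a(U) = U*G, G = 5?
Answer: -217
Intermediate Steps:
a(U) = 5*U (a(U) = U*5 = 5*U)
W(c, J) = c + J*c
W(a(2), 15) - 377 = (5*2)*(1 + 15) - 377 = 10*16 - 377 = 160 - 377 = -217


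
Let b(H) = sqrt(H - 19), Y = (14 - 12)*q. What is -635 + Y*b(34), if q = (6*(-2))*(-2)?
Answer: -635 + 48*sqrt(15) ≈ -449.10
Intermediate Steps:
q = 24 (q = -12*(-2) = 24)
Y = 48 (Y = (14 - 12)*24 = 2*24 = 48)
b(H) = sqrt(-19 + H)
-635 + Y*b(34) = -635 + 48*sqrt(-19 + 34) = -635 + 48*sqrt(15)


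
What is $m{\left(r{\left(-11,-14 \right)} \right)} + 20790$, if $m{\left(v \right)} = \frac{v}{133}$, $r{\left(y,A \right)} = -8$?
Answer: $\frac{2765062}{133} \approx 20790.0$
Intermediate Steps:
$m{\left(v \right)} = \frac{v}{133}$ ($m{\left(v \right)} = v \frac{1}{133} = \frac{v}{133}$)
$m{\left(r{\left(-11,-14 \right)} \right)} + 20790 = \frac{1}{133} \left(-8\right) + 20790 = - \frac{8}{133} + 20790 = \frac{2765062}{133}$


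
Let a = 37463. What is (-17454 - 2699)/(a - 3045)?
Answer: -20153/34418 ≈ -0.58554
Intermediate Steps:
(-17454 - 2699)/(a - 3045) = (-17454 - 2699)/(37463 - 3045) = -20153/34418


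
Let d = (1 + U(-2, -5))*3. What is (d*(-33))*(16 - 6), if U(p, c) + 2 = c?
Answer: 5940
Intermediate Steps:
U(p, c) = -2 + c
d = -18 (d = (1 + (-2 - 5))*3 = (1 - 7)*3 = -6*3 = -18)
(d*(-33))*(16 - 6) = (-18*(-33))*(16 - 6) = 594*10 = 5940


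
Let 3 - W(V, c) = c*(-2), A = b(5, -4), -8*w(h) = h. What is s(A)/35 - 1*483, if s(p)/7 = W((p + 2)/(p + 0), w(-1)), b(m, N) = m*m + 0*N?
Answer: -9647/20 ≈ -482.35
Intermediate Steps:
b(m, N) = m² (b(m, N) = m² + 0 = m²)
w(h) = -h/8
A = 25 (A = 5² = 25)
W(V, c) = 3 + 2*c (W(V, c) = 3 - c*(-2) = 3 - (-2)*c = 3 + 2*c)
s(p) = 91/4 (s(p) = 7*(3 + 2*(-⅛*(-1))) = 7*(3 + 2*(⅛)) = 7*(3 + ¼) = 7*(13/4) = 91/4)
s(A)/35 - 1*483 = (91/4)/35 - 1*483 = (91/4)*(1/35) - 483 = 13/20 - 483 = -9647/20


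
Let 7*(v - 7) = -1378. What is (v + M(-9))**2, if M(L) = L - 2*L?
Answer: 1602756/49 ≈ 32709.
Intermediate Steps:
v = -1329/7 (v = 7 + (1/7)*(-1378) = 7 - 1378/7 = -1329/7 ≈ -189.86)
M(L) = -L
(v + M(-9))**2 = (-1329/7 - 1*(-9))**2 = (-1329/7 + 9)**2 = (-1266/7)**2 = 1602756/49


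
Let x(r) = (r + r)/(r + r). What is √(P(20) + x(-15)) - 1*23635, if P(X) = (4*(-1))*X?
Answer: -23635 + I*√79 ≈ -23635.0 + 8.8882*I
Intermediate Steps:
P(X) = -4*X
x(r) = 1 (x(r) = (2*r)/((2*r)) = (2*r)*(1/(2*r)) = 1)
√(P(20) + x(-15)) - 1*23635 = √(-4*20 + 1) - 1*23635 = √(-80 + 1) - 23635 = √(-79) - 23635 = I*√79 - 23635 = -23635 + I*√79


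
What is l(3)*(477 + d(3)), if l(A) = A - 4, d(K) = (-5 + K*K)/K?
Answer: -1435/3 ≈ -478.33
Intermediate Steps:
d(K) = (-5 + K**2)/K
l(A) = -4 + A
l(3)*(477 + d(3)) = (-4 + 3)*(477 + (3 - 5/3)) = -(477 + (3 - 5*1/3)) = -(477 + (3 - 5/3)) = -(477 + 4/3) = -1*1435/3 = -1435/3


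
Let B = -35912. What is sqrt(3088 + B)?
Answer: 2*I*sqrt(8206) ≈ 181.17*I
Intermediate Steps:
sqrt(3088 + B) = sqrt(3088 - 35912) = sqrt(-32824) = 2*I*sqrt(8206)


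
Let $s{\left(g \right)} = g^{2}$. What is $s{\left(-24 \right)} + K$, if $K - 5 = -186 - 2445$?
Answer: $-2050$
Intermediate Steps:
$K = -2626$ ($K = 5 - 2631 = -2626$)
$s{\left(-24 \right)} + K = \left(-24\right)^{2} - 2626 = 576 - 2626 = -2050$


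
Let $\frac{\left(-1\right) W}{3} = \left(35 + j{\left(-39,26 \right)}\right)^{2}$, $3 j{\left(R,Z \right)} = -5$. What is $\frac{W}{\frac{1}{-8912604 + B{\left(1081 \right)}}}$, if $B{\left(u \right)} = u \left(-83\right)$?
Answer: $\frac{90023270000}{3} \approx 3.0008 \cdot 10^{10}$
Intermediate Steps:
$B{\left(u \right)} = - 83 u$
$j{\left(R,Z \right)} = - \frac{5}{3}$ ($j{\left(R,Z \right)} = \frac{1}{3} \left(-5\right) = - \frac{5}{3}$)
$W = - \frac{10000}{3}$ ($W = - 3 \left(35 - \frac{5}{3}\right)^{2} = - 3 \left(\frac{100}{3}\right)^{2} = \left(-3\right) \frac{10000}{9} = - \frac{10000}{3} \approx -3333.3$)
$\frac{W}{\frac{1}{-8912604 + B{\left(1081 \right)}}} = - \frac{10000}{3 \frac{1}{-8912604 - 89723}} = - \frac{10000}{3 \frac{1}{-9002327}} = - \frac{10000}{3 \left(- \frac{1}{9002327}\right)} = \left(- \frac{10000}{3}\right) \left(-9002327\right) = \frac{90023270000}{3}$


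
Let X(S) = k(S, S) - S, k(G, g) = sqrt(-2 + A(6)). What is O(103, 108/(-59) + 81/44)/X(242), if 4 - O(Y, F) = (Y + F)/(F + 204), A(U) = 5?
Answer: -447949018/31014549771 - 1851029*sqrt(3)/31014549771 ≈ -0.014547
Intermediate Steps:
k(G, g) = sqrt(3) (k(G, g) = sqrt(-2 + 5) = sqrt(3))
O(Y, F) = 4 - (F + Y)/(204 + F) (O(Y, F) = 4 - (Y + F)/(F + 204) = 4 - (F + Y)/(204 + F))
X(S) = sqrt(3) - S
O(103, 108/(-59) + 81/44)/X(242) = ((816 - 1*103 + 3*(108/(-59) + 81/44))/(204 + (108/(-59) + 81/44)))/(sqrt(3) - 1*242) = ((816 - 103 + 3*(108*(-1/59) + 81*(1/44)))/(204 + (108*(-1/59) + 81*(1/44))))/(sqrt(3) - 242) = ((816 - 103 + 3*(-108/59 + 81/44))/(204 + (-108/59 + 81/44)))/(-242 + sqrt(3)) = ((816 - 103 + 3*(27/2596))/(204 + 27/2596))/(-242 + sqrt(3)) = ((816 - 103 + 81/2596)/(529611/2596))/(-242 + sqrt(3)) = ((2596/529611)*(1851029/2596))/(-242 + sqrt(3)) = 1851029/(529611*(-242 + sqrt(3)))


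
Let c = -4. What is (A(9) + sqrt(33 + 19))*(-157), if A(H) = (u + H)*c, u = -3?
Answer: 3768 - 314*sqrt(13) ≈ 2635.9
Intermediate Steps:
A(H) = 12 - 4*H (A(H) = (-3 + H)*(-4) = 12 - 4*H)
(A(9) + sqrt(33 + 19))*(-157) = ((12 - 4*9) + sqrt(33 + 19))*(-157) = ((12 - 36) + sqrt(52))*(-157) = (-24 + 2*sqrt(13))*(-157) = 3768 - 314*sqrt(13)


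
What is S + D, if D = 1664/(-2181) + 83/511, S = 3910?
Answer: 4356990529/1114491 ≈ 3909.4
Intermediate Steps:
D = -669281/1114491 (D = 1664*(-1/2181) + 83*(1/511) = -1664/2181 + 83/511 = -669281/1114491 ≈ -0.60053)
S + D = 3910 - 669281/1114491 = 4356990529/1114491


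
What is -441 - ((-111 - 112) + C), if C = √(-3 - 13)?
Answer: -218 - 4*I ≈ -218.0 - 4.0*I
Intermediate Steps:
C = 4*I (C = √(-16) = 4*I ≈ 4.0*I)
-441 - ((-111 - 112) + C) = -441 - ((-111 - 112) + 4*I) = -441 - (-223 + 4*I) = -441 + (223 - 4*I) = -218 - 4*I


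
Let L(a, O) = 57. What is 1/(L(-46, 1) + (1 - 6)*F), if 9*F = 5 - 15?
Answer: 9/563 ≈ 0.015986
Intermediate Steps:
F = -10/9 (F = (5 - 15)/9 = (⅑)*(-10) = -10/9 ≈ -1.1111)
1/(L(-46, 1) + (1 - 6)*F) = 1/(57 + (1 - 6)*(-10/9)) = 1/(57 - 5*(-10/9)) = 1/(57 + 50/9) = 1/(563/9) = 9/563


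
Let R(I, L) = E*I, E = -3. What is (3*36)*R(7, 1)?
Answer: -2268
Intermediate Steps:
R(I, L) = -3*I
(3*36)*R(7, 1) = (3*36)*(-3*7) = 108*(-21) = -2268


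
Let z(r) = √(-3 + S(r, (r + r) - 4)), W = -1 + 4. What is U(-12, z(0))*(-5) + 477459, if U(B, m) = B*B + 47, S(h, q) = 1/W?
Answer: 476504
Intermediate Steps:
W = 3
S(h, q) = ⅓ (S(h, q) = 1/3 = ⅓)
z(r) = 2*I*√6/3 (z(r) = √(-3 + ⅓) = √(-8/3) = 2*I*√6/3)
U(B, m) = 47 + B² (U(B, m) = B² + 47 = 47 + B²)
U(-12, z(0))*(-5) + 477459 = (47 + (-12)²)*(-5) + 477459 = (47 + 144)*(-5) + 477459 = 191*(-5) + 477459 = -955 + 477459 = 476504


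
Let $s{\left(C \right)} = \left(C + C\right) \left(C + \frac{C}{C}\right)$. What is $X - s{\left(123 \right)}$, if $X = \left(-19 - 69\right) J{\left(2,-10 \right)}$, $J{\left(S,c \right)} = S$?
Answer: $-30680$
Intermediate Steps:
$X = -176$ ($X = \left(-19 - 69\right) 2 = \left(-88\right) 2 = -176$)
$s{\left(C \right)} = 2 C \left(1 + C\right)$ ($s{\left(C \right)} = 2 C \left(C + 1\right) = 2 C \left(1 + C\right)$)
$X - s{\left(123 \right)} = -176 - 2 \cdot 123 \left(1 + 123\right) = -176 - 2 \cdot 123 \cdot 124 = -176 - 30504 = -30680$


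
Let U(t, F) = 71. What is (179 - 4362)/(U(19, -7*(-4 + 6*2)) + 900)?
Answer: -4183/971 ≈ -4.3079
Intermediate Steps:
(179 - 4362)/(U(19, -7*(-4 + 6*2)) + 900) = (179 - 4362)/(71 + 900) = -4183/971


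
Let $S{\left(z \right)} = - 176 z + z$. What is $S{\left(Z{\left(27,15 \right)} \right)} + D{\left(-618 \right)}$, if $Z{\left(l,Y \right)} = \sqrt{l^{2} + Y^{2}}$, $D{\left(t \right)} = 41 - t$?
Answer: $659 - 525 \sqrt{106} \approx -4746.2$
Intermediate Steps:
$Z{\left(l,Y \right)} = \sqrt{Y^{2} + l^{2}}$
$S{\left(z \right)} = - 175 z$
$S{\left(Z{\left(27,15 \right)} \right)} + D{\left(-618 \right)} = - 175 \sqrt{15^{2} + 27^{2}} + \left(41 - -618\right) = - 175 \sqrt{225 + 729} + \left(41 + 618\right) = - 175 \sqrt{954} + 659 = - 175 \cdot 3 \sqrt{106} + 659 = - 525 \sqrt{106} + 659 = 659 - 525 \sqrt{106}$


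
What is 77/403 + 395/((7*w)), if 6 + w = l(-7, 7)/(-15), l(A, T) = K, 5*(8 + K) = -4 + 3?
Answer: -11718424/1153789 ≈ -10.156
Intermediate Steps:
K = -41/5 (K = -8 + (-4 + 3)/5 = -8 + (⅕)*(-1) = -8 - ⅕ = -41/5 ≈ -8.2000)
l(A, T) = -41/5
w = -409/75 (w = -6 - 41/5/(-15) = -6 - 41/5*(-1/15) = -6 + 41/75 = -409/75 ≈ -5.4533)
77/403 + 395/((7*w)) = 77/403 + 395/((7*(-409/75))) = 77*(1/403) + 395/(-2863/75) = 77/403 + 395*(-75/2863) = 77/403 - 29625/2863 = -11718424/1153789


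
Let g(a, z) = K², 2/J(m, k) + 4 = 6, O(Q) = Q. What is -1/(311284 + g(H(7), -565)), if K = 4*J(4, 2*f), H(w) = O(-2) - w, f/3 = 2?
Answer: -1/311300 ≈ -3.2123e-6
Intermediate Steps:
f = 6 (f = 3*2 = 6)
J(m, k) = 1 (J(m, k) = 2/(-4 + 6) = 2/2 = 2*(½) = 1)
H(w) = -2 - w
K = 4 (K = 4*1 = 4)
g(a, z) = 16 (g(a, z) = 4² = 16)
-1/(311284 + g(H(7), -565)) = -1/(311284 + 16) = -1/311300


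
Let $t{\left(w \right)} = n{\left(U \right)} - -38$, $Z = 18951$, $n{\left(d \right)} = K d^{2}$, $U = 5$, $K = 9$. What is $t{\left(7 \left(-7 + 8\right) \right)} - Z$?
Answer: $-18688$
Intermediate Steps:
$n{\left(d \right)} = 9 d^{2}$
$t{\left(w \right)} = 263$ ($t{\left(w \right)} = 9 \cdot 5^{2} - -38 = 9 \cdot 25 + 38 = 225 + 38 = 263$)
$t{\left(7 \left(-7 + 8\right) \right)} - Z = 263 - 18951 = -18688$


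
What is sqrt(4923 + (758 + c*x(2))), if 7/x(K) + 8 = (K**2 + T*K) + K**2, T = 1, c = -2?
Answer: sqrt(5674) ≈ 75.326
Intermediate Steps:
x(K) = 7/(-8 + K + 2*K**2) (x(K) = 7/(-8 + ((K**2 + 1*K) + K**2)) = 7/(-8 + ((K**2 + K) + K**2)) = 7/(-8 + ((K + K**2) + K**2)) = 7/(-8 + (K + 2*K**2)) = 7/(-8 + K + 2*K**2))
sqrt(4923 + (758 + c*x(2))) = sqrt(4923 + (758 - 14/(-8 + 2 + 2*2**2))) = sqrt(4923 + (758 - 14/(-8 + 2 + 2*4))) = sqrt(4923 + (758 - 14/(-8 + 2 + 8))) = sqrt(4923 + (758 - 14/2)) = sqrt(4923 + (758 - 2*7/2)) = sqrt(4923 + (758 - 7)) = sqrt(4923 + 751) = sqrt(5674)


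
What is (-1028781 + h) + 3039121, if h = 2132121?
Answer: 4142461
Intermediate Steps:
(-1028781 + h) + 3039121 = (-1028781 + 2132121) + 3039121 = 1103340 + 3039121 = 4142461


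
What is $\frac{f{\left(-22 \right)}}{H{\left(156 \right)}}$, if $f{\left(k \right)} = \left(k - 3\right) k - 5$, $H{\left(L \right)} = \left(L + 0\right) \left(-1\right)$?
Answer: $- \frac{545}{156} \approx -3.4936$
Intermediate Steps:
$H{\left(L \right)} = - L$ ($H{\left(L \right)} = L \left(-1\right) = - L$)
$f{\left(k \right)} = -5 + k \left(-3 + k\right)$ ($f{\left(k \right)} = \left(-3 + k\right) k - 5 = k \left(-3 + k\right) - 5 = -5 + k \left(-3 + k\right)$)
$\frac{f{\left(-22 \right)}}{H{\left(156 \right)}} = \frac{-5 + \left(-22\right)^{2} - -66}{\left(-1\right) 156} = \frac{-5 + 484 + 66}{-156} = 545 \left(- \frac{1}{156}\right) = - \frac{545}{156}$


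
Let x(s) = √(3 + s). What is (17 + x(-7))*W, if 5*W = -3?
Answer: -51/5 - 6*I/5 ≈ -10.2 - 1.2*I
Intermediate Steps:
W = -⅗ (W = (⅕)*(-3) = -⅗ ≈ -0.60000)
(17 + x(-7))*W = (17 + √(3 - 7))*(-⅗) = (17 + √(-4))*(-⅗) = (17 + 2*I)*(-⅗) = -51/5 - 6*I/5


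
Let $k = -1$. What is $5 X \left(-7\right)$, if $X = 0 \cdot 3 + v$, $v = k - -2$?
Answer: $-35$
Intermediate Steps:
$v = 1$ ($v = -1 - -2 = -1 + 2 = 1$)
$X = 1$ ($X = 0 \cdot 3 + 1 = 0 + 1 = 1$)
$5 X \left(-7\right) = 5 \cdot 1 \left(-7\right) = 5 \left(-7\right) = -35$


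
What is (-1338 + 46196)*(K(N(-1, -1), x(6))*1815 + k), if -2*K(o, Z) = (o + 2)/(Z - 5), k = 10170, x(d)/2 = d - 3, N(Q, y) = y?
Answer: 415497225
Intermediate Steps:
x(d) = -6 + 2*d (x(d) = 2*(d - 3) = 2*(-3 + d) = -6 + 2*d)
K(o, Z) = -(2 + o)/(2*(-5 + Z)) (K(o, Z) = -(o + 2)/(2*(Z - 5)) = -(2 + o)/(2*(-5 + Z)))
(-1338 + 46196)*(K(N(-1, -1), x(6))*1815 + k) = (-1338 + 46196)*(((-2 - 1*(-1))/(2*(-5 + (-6 + 2*6))))*1815 + 10170) = 44858*(((-2 + 1)/(2*(-5 + (-6 + 12))))*1815 + 10170) = 44858*(((½)*(-1)/(-5 + 6))*1815 + 10170) = 44858*(((½)*(-1)/1)*1815 + 10170) = 44858*(((½)*1*(-1))*1815 + 10170) = 44858*(-½*1815 + 10170) = 44858*(-1815/2 + 10170) = 44858*(18525/2) = 415497225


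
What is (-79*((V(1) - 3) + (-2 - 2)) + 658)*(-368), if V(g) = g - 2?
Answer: -474720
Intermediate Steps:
V(g) = -2 + g
(-79*((V(1) - 3) + (-2 - 2)) + 658)*(-368) = (-79*(((-2 + 1) - 3) + (-2 - 2)) + 658)*(-368) = (-79*((-1 - 3) - 4) + 658)*(-368) = (-79*(-4 - 4) + 658)*(-368) = (-79*(-8) + 658)*(-368) = (632 + 658)*(-368) = 1290*(-368) = -474720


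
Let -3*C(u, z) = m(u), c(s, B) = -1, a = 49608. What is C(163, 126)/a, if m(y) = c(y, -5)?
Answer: 1/148824 ≈ 6.7193e-6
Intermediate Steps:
m(y) = -1
C(u, z) = 1/3 (C(u, z) = -1/3*(-1) = 1/3)
C(163, 126)/a = (1/3)/49608 = (1/3)*(1/49608) = 1/148824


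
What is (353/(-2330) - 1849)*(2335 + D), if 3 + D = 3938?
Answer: -2701443921/233 ≈ -1.1594e+7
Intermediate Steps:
D = 3935 (D = -3 + 3938 = 3935)
(353/(-2330) - 1849)*(2335 + D) = (353/(-2330) - 1849)*(2335 + 3935) = (353*(-1/2330) - 1849)*6270 = (-353/2330 - 1849)*6270 = -4308523/2330*6270 = -2701443921/233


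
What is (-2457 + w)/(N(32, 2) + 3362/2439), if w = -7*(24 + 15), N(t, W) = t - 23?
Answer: -6658470/25313 ≈ -263.05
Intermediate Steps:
N(t, W) = -23 + t
w = -273 (w = -7*39 = -273)
(-2457 + w)/(N(32, 2) + 3362/2439) = (-2457 - 273)/((-23 + 32) + 3362/2439) = -2730/(9 + 3362*(1/2439)) = -2730/(9 + 3362/2439) = -2730/25313/2439 = -2730*2439/25313 = -6658470/25313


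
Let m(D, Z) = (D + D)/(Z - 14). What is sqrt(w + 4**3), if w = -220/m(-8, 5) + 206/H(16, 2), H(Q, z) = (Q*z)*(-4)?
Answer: I*sqrt(3927)/8 ≈ 7.8332*I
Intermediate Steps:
m(D, Z) = 2*D/(-14 + Z) (m(D, Z) = (2*D)/(-14 + Z) = 2*D/(-14 + Z))
H(Q, z) = -4*Q*z
w = -8023/64 (w = -220/(2*(-8)/(-14 + 5)) + 206/((-4*16*2)) = -220/(2*(-8)/(-9)) + 206/(-128) = -220/(2*(-8)*(-1/9)) + 206*(-1/128) = -220/16/9 - 103/64 = -220*9/16 - 103/64 = -495/4 - 103/64 = -8023/64 ≈ -125.36)
sqrt(w + 4**3) = sqrt(-8023/64 + 4**3) = sqrt(-8023/64 + 64) = sqrt(-3927/64) = I*sqrt(3927)/8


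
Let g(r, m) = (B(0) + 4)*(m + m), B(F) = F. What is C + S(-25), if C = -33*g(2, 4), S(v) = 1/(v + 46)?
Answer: -22175/21 ≈ -1056.0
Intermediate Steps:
S(v) = 1/(46 + v)
g(r, m) = 8*m (g(r, m) = (0 + 4)*(m + m) = 4*(2*m) = 8*m)
C = -1056 (C = -264*4 = -33*32 = -1056)
C + S(-25) = -1056 + 1/(46 - 25) = -1056 + 1/21 = -22175/21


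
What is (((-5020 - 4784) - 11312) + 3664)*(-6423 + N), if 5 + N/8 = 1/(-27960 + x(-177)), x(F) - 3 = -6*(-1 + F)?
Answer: 3032871648980/26889 ≈ 1.1279e+8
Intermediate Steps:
x(F) = 9 - 6*F (x(F) = 3 - 6*(-1 + F) = 3 + (6 - 6*F) = 9 - 6*F)
N = -1075568/26889 (N = -40 + 8/(-27960 + (9 - 6*(-177))) = -40 + 8/(-27960 + (9 + 1062)) = -40 + 8/(-27960 + 1071) = -40 + 8/(-26889) = -40 + 8*(-1/26889) = -40 - 8/26889 = -1075568/26889 ≈ -40.000)
(((-5020 - 4784) - 11312) + 3664)*(-6423 + N) = (((-5020 - 4784) - 11312) + 3664)*(-6423 - 1075568/26889) = ((-9804 - 11312) + 3664)*(-173783615/26889) = (-21116 + 3664)*(-173783615/26889) = -17452*(-173783615/26889) = 3032871648980/26889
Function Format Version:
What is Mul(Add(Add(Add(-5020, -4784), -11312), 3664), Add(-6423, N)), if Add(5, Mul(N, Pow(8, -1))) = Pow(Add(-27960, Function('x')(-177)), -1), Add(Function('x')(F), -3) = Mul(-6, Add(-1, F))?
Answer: Rational(3032871648980, 26889) ≈ 1.1279e+8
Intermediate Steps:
Function('x')(F) = Add(9, Mul(-6, F)) (Function('x')(F) = Add(3, Mul(-6, Add(-1, F))) = Add(3, Add(6, Mul(-6, F))) = Add(9, Mul(-6, F)))
N = Rational(-1075568, 26889) (N = Add(-40, Mul(8, Pow(Add(-27960, Add(9, Mul(-6, -177))), -1))) = Add(-40, Mul(8, Pow(Add(-27960, Add(9, 1062)), -1))) = Add(-40, Mul(8, Pow(Add(-27960, 1071), -1))) = Add(-40, Mul(8, Pow(-26889, -1))) = Add(-40, Mul(8, Rational(-1, 26889))) = Add(-40, Rational(-8, 26889)) = Rational(-1075568, 26889) ≈ -40.000)
Mul(Add(Add(Add(-5020, -4784), -11312), 3664), Add(-6423, N)) = Mul(Add(Add(Add(-5020, -4784), -11312), 3664), Add(-6423, Rational(-1075568, 26889))) = Mul(Add(Add(-9804, -11312), 3664), Rational(-173783615, 26889)) = Mul(Add(-21116, 3664), Rational(-173783615, 26889)) = Mul(-17452, Rational(-173783615, 26889)) = Rational(3032871648980, 26889)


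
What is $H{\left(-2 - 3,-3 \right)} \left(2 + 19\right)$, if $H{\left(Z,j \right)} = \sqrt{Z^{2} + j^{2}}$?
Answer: $21 \sqrt{34} \approx 122.45$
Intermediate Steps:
$H{\left(-2 - 3,-3 \right)} \left(2 + 19\right) = \sqrt{\left(-2 - 3\right)^{2} + \left(-3\right)^{2}} \left(2 + 19\right) = \sqrt{\left(-5\right)^{2} + 9} \cdot 21 = \sqrt{25 + 9} \cdot 21 = \sqrt{34} \cdot 21 = 21 \sqrt{34}$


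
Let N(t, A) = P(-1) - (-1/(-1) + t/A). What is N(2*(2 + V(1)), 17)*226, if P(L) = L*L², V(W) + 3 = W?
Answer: -452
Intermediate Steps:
V(W) = -3 + W
P(L) = L³
N(t, A) = -2 - t/A (N(t, A) = (-1)³ - (-1/(-1) + t/A) = -1 - (-1*(-1) + t/A) = -1 - (1 + t/A) = -1 + (-1 - t/A) = -2 - t/A)
N(2*(2 + V(1)), 17)*226 = (-2 - 1*2*(2 + (-3 + 1))/17)*226 = (-2 - 1*2*(2 - 2)*1/17)*226 = (-2 - 1*2*0*1/17)*226 = (-2 - 1*0*1/17)*226 = (-2 + 0)*226 = -2*226 = -452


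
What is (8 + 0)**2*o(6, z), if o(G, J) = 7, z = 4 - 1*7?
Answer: 448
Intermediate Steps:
z = -3 (z = 4 - 7 = -3)
(8 + 0)**2*o(6, z) = (8 + 0)**2*7 = 8**2*7 = 64*7 = 448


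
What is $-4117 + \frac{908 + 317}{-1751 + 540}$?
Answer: $- \frac{712416}{173} \approx -4118.0$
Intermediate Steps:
$-4117 + \frac{908 + 317}{-1751 + 540} = -4117 + \frac{1225}{-1211} = -4117 + 1225 \left(- \frac{1}{1211}\right) = -4117 - \frac{175}{173} = - \frac{712416}{173}$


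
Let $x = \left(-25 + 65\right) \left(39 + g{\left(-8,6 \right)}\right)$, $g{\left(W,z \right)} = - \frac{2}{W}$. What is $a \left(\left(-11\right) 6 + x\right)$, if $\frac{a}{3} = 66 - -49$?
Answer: $518880$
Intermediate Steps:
$a = 345$ ($a = 3 \left(66 - -49\right) = 3 \left(66 + 49\right) = 3 \cdot 115 = 345$)
$x = 1570$ ($x = \left(-25 + 65\right) \left(39 - \frac{2}{-8}\right) = 40 \left(39 - - \frac{1}{4}\right) = 40 \left(39 + \frac{1}{4}\right) = 40 \cdot \frac{157}{4} = 1570$)
$a \left(\left(-11\right) 6 + x\right) = 345 \left(\left(-11\right) 6 + 1570\right) = 345 \left(-66 + 1570\right) = 345 \cdot 1504 = 518880$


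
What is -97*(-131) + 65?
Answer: 12772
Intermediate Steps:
-97*(-131) + 65 = 12707 + 65 = 12772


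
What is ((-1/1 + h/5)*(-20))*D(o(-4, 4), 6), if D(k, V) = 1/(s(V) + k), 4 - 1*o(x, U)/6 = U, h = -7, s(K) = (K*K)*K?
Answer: 2/9 ≈ 0.22222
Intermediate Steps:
s(K) = K**3 (s(K) = K**2*K = K**3)
o(x, U) = 24 - 6*U
D(k, V) = 1/(k + V**3) (D(k, V) = 1/(V**3 + k) = 1/(k + V**3))
((-1/1 + h/5)*(-20))*D(o(-4, 4), 6) = ((-1/1 - 7/5)*(-20))/((24 - 6*4) + 6**3) = ((-1*1 - 7*1/5)*(-20))/((24 - 24) + 216) = ((-1 - 7/5)*(-20))/(0 + 216) = -12/5*(-20)/216 = 48*(1/216) = 2/9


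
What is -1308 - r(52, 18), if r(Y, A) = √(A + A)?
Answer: -1314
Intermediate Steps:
r(Y, A) = √2*√A (r(Y, A) = √(2*A) = √2*√A)
-1308 - r(52, 18) = -1308 - √2*√18 = -1308 - √2*3*√2 = -1308 - 1*6 = -1308 - 6 = -1314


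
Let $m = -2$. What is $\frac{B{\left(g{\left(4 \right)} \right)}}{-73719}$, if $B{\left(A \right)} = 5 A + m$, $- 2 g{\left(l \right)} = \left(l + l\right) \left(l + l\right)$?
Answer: $\frac{18}{8191} \approx 0.0021975$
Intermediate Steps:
$g{\left(l \right)} = - 2 l^{2}$ ($g{\left(l \right)} = - \frac{\left(l + l\right) \left(l + l\right)}{2} = - \frac{2 l 2 l}{2} = - \frac{4 l^{2}}{2} = - 2 l^{2}$)
$B{\left(A \right)} = -2 + 5 A$ ($B{\left(A \right)} = 5 A - 2 = -2 + 5 A$)
$\frac{B{\left(g{\left(4 \right)} \right)}}{-73719} = \frac{-2 + 5 \left(- 2 \cdot 4^{2}\right)}{-73719} = \left(-2 + 5 \left(\left(-2\right) 16\right)\right) \left(- \frac{1}{73719}\right) = \left(-2 + 5 \left(-32\right)\right) \left(- \frac{1}{73719}\right) = \left(-2 - 160\right) \left(- \frac{1}{73719}\right) = \left(-162\right) \left(- \frac{1}{73719}\right) = \frac{18}{8191}$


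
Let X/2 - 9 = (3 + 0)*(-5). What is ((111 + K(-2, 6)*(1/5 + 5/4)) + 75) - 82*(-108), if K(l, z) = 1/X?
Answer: 2170051/240 ≈ 9041.9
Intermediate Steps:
X = -12 (X = 18 + 2*((3 + 0)*(-5)) = 18 + 2*(3*(-5)) = 18 + 2*(-15) = 18 - 30 = -12)
K(l, z) = -1/12 (K(l, z) = 1/(-12) = -1/12)
((111 + K(-2, 6)*(1/5 + 5/4)) + 75) - 82*(-108) = ((111 - (1/5 + 5/4)/12) + 75) - 82*(-108) = ((111 - (1*(⅕) + 5*(¼))/12) + 75) + 8856 = ((111 - (⅕ + 5/4)/12) + 75) + 8856 = ((111 - 1/12*29/20) + 75) + 8856 = ((111 - 29/240) + 75) + 8856 = (26611/240 + 75) + 8856 = 44611/240 + 8856 = 2170051/240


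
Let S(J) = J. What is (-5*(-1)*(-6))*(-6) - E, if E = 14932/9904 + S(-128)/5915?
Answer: 2614433433/14645540 ≈ 178.51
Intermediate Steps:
E = 21763767/14645540 (E = 14932/9904 - 128/5915 = 14932*(1/9904) - 128*1/5915 = 3733/2476 - 128/5915 = 21763767/14645540 ≈ 1.4860)
(-5*(-1)*(-6))*(-6) - E = (-5*(-1)*(-6))*(-6) - 1*21763767/14645540 = (5*(-6))*(-6) - 21763767/14645540 = -30*(-6) - 21763767/14645540 = 180 - 21763767/14645540 = 2614433433/14645540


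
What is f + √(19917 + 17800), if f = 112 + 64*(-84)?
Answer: -5264 + √37717 ≈ -5069.8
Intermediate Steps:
f = -5264 (f = 112 - 5376 = -5264)
f + √(19917 + 17800) = -5264 + √(19917 + 17800) = -5264 + √37717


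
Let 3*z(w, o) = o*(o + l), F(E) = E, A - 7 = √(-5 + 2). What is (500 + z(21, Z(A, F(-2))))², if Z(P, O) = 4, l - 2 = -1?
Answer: 2310400/9 ≈ 2.5671e+5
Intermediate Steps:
A = 7 + I*√3 (A = 7 + √(-5 + 2) = 7 + √(-3) = 7 + I*√3 ≈ 7.0 + 1.732*I)
l = 1 (l = 2 - 1 = 1)
z(w, o) = o*(1 + o)/3 (z(w, o) = (o*(o + 1))/3 = (o*(1 + o))/3 = o*(1 + o)/3)
(500 + z(21, Z(A, F(-2))))² = (500 + (⅓)*4*(1 + 4))² = (500 + (⅓)*4*5)² = (500 + 20/3)² = (1520/3)² = 2310400/9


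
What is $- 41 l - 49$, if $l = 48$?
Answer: $-2017$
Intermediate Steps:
$- 41 l - 49 = \left(-41\right) 48 - 49 = -1968 - 49 = -2017$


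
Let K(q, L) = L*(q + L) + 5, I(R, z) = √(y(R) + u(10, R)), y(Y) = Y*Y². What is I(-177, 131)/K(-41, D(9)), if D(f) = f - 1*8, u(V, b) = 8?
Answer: -I*√221809/7 ≈ -67.281*I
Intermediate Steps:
y(Y) = Y³
I(R, z) = √(8 + R³) (I(R, z) = √(R³ + 8) = √(8 + R³))
D(f) = -8 + f (D(f) = f - 8 = -8 + f)
K(q, L) = 5 + L*(L + q) (K(q, L) = L*(L + q) + 5 = 5 + L*(L + q))
I(-177, 131)/K(-41, D(9)) = √(8 + (-177)³)/(5 + (-8 + 9)² + (-8 + 9)*(-41)) = √(8 - 5545233)/(5 + 1² + 1*(-41)) = √(-5545225)/(5 + 1 - 41) = (5*I*√221809)/(-35) = (5*I*√221809)*(-1/35) = -I*√221809/7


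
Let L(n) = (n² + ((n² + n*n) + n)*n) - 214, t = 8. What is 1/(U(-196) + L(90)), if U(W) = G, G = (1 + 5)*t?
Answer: 1/1474034 ≈ 6.7841e-7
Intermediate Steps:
G = 48 (G = (1 + 5)*8 = 6*8 = 48)
U(W) = 48
L(n) = -214 + n² + n*(n + 2*n²) (L(n) = (n² + ((n² + n²) + n)*n) - 214 = (n² + (2*n² + n)*n) - 214 = (n² + (n + 2*n²)*n) - 214 = (n² + n*(n + 2*n²)) - 214 = -214 + n² + n*(n + 2*n²))
1/(U(-196) + L(90)) = 1/(48 + (-214 + 2*90² + 2*90³)) = 1/(48 + (-214 + 2*8100 + 2*729000)) = 1/(48 + (-214 + 16200 + 1458000)) = 1/(48 + 1473986) = 1/1474034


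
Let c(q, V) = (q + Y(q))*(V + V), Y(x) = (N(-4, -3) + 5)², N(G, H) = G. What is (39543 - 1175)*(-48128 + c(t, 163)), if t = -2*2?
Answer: -1884099008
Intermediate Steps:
Y(x) = 1 (Y(x) = (-4 + 5)² = 1² = 1)
t = -4
c(q, V) = 2*V*(1 + q) (c(q, V) = (q + 1)*(V + V) = (1 + q)*(2*V) = 2*V*(1 + q))
(39543 - 1175)*(-48128 + c(t, 163)) = (39543 - 1175)*(-48128 + 2*163*(1 - 4)) = 38368*(-48128 + 2*163*(-3)) = 38368*(-48128 - 978) = 38368*(-49106) = -1884099008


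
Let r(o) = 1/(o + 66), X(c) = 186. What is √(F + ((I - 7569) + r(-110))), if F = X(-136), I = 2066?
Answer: I*√2573439/22 ≈ 72.918*I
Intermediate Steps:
F = 186
r(o) = 1/(66 + o)
√(F + ((I - 7569) + r(-110))) = √(186 + ((2066 - 7569) + 1/(66 - 110))) = √(186 + (-5503 + 1/(-44))) = √(186 + (-5503 - 1/44)) = √(186 - 242133/44) = √(-233949/44) = I*√2573439/22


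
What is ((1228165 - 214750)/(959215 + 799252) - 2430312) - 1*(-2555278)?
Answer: 219749600537/1758467 ≈ 1.2497e+5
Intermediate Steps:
((1228165 - 214750)/(959215 + 799252) - 2430312) - 1*(-2555278) = (1013415/1758467 - 2430312) + 2555278 = -4273622438289/1758467 + 2555278 = 219749600537/1758467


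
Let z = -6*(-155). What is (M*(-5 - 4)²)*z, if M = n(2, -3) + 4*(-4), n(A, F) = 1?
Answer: -1129950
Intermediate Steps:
z = 930
M = -15 (M = 1 + 4*(-4) = 1 - 16 = -15)
(M*(-5 - 4)²)*z = -15*(-5 - 4)²*930 = -15*(-9)²*930 = -15*81*930 = -1215*930 = -1129950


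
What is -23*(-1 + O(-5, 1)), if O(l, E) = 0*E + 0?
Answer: 23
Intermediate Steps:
O(l, E) = 0 (O(l, E) = 0 + 0 = 0)
-23*(-1 + O(-5, 1)) = -23*(-1 + 0) = -23*(-1) = 23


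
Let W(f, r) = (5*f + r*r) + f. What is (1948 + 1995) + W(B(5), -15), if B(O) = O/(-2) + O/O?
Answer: 4159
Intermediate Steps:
B(O) = 1 - O/2 (B(O) = O*(-½) + 1 = -O/2 + 1 = 1 - O/2)
W(f, r) = r² + 6*f (W(f, r) = (5*f + r²) + f = (r² + 5*f) + f = r² + 6*f)
(1948 + 1995) + W(B(5), -15) = (1948 + 1995) + ((-15)² + 6*(1 - ½*5)) = 3943 + (225 + 6*(1 - 5/2)) = 3943 + (225 + 6*(-3/2)) = 3943 + (225 - 9) = 3943 + 216 = 4159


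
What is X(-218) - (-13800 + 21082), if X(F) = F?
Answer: -7500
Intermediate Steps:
X(-218) - (-13800 + 21082) = -218 - (-13800 + 21082) = -218 - 1*7282 = -218 - 7282 = -7500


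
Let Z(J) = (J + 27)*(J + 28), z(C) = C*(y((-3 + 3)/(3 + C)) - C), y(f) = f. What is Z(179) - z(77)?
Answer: 48571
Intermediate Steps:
z(C) = -C² (z(C) = C*((-3 + 3)/(3 + C) - C) = C*(0/(3 + C) - C) = C*(0 - C) = C*(-C) = -C²)
Z(J) = (27 + J)*(28 + J)
Z(179) - z(77) = (756 + 179² + 55*179) - (-1)*77² = (756 + 32041 + 9845) - (-1)*5929 = 42642 - 1*(-5929) = 42642 + 5929 = 48571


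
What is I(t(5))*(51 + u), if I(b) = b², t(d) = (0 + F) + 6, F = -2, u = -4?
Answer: 752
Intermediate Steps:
t(d) = 4 (t(d) = (0 - 2) + 6 = -2 + 6 = 4)
I(t(5))*(51 + u) = 4²*(51 - 4) = 16*47 = 752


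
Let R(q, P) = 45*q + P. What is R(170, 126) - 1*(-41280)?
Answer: 49056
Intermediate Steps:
R(q, P) = P + 45*q
R(170, 126) - 1*(-41280) = (126 + 45*170) - 1*(-41280) = (126 + 7650) + 41280 = 7776 + 41280 = 49056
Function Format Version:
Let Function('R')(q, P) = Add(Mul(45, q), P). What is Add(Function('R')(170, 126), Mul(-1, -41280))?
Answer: 49056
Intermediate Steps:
Function('R')(q, P) = Add(P, Mul(45, q))
Add(Function('R')(170, 126), Mul(-1, -41280)) = Add(Add(126, Mul(45, 170)), Mul(-1, -41280)) = Add(Add(126, 7650), 41280) = Add(7776, 41280) = 49056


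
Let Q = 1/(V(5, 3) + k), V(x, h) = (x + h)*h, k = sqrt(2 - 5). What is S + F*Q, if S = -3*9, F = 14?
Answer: (-27*sqrt(3) + 634*I)/(sqrt(3) - 24*I) ≈ -26.42 - 0.04188*I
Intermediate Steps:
k = I*sqrt(3) (k = sqrt(-3) = I*sqrt(3) ≈ 1.732*I)
S = -27
V(x, h) = h*(h + x) (V(x, h) = (h + x)*h = h*(h + x))
Q = 1/(24 + I*sqrt(3)) (Q = 1/(3*(3 + 5) + I*sqrt(3)) = 1/(3*8 + I*sqrt(3)) = 1/(24 + I*sqrt(3)) ≈ 0.041451 - 0.0029915*I)
S + F*Q = -27 + 14*(8/193 - I*sqrt(3)/579) = -27 + (112/193 - 14*I*sqrt(3)/579) = -5099/193 - 14*I*sqrt(3)/579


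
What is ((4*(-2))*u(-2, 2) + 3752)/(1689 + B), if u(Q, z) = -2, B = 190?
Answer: 3768/1879 ≈ 2.0053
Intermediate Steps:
((4*(-2))*u(-2, 2) + 3752)/(1689 + B) = ((4*(-2))*(-2) + 3752)/(1689 + 190) = (-8*(-2) + 3752)/1879 = (16 + 3752)*(1/1879) = 3768*(1/1879) = 3768/1879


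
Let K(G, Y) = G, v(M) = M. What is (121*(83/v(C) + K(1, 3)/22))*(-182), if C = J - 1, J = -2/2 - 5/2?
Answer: 3646643/9 ≈ 4.0518e+5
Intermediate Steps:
J = -7/2 (J = -2*½ - 5*½ = -1 - 5/2 = -7/2 ≈ -3.5000)
C = -9/2 (C = -7/2 - 1 = -9/2 ≈ -4.5000)
(121*(83/v(C) + K(1, 3)/22))*(-182) = (121*(83/(-9/2) + 1/22))*(-182) = (121*(83*(-2/9) + 1*(1/22)))*(-182) = (121*(-166/9 + 1/22))*(-182) = (121*(-3643/198))*(-182) = -40073/18*(-182) = 3646643/9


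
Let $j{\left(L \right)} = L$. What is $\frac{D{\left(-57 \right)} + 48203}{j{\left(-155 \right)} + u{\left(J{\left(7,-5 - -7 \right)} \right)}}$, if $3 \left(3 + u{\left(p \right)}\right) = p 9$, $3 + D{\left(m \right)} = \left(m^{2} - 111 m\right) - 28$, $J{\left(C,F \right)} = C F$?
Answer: $- \frac{14437}{29} \approx -497.83$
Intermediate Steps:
$D{\left(m \right)} = -31 + m^{2} - 111 m$ ($D{\left(m \right)} = -3 - \left(28 - m^{2} + 111 m\right) = -31 + m^{2} - 111 m$)
$u{\left(p \right)} = -3 + 3 p$ ($u{\left(p \right)} = -3 + \frac{p 9}{3} = -3 + \frac{9 p}{3} = -3 + 3 p$)
$\frac{D{\left(-57 \right)} + 48203}{j{\left(-155 \right)} + u{\left(J{\left(7,-5 - -7 \right)} \right)}} = \frac{\left(-31 + \left(-57\right)^{2} - -6327\right) + 48203}{-155 - \left(3 - 3 \cdot 7 \left(-5 - -7\right)\right)} = \frac{\left(-31 + 3249 + 6327\right) + 48203}{-155 - \left(3 - 3 \cdot 7 \left(-5 + 7\right)\right)} = \frac{9545 + 48203}{-155 - \left(3 - 3 \cdot 7 \cdot 2\right)} = \frac{57748}{-155 + \left(-3 + 3 \cdot 14\right)} = \frac{57748}{-155 + \left(-3 + 42\right)} = \frac{57748}{-155 + 39} = \frac{57748}{-116} = 57748 \left(- \frac{1}{116}\right) = - \frac{14437}{29}$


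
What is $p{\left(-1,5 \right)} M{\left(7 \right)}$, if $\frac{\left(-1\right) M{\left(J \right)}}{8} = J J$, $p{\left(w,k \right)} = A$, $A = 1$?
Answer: $-392$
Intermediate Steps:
$p{\left(w,k \right)} = 1$
$M{\left(J \right)} = - 8 J^{2}$ ($M{\left(J \right)} = - 8 J J = - 8 J^{2}$)
$p{\left(-1,5 \right)} M{\left(7 \right)} = 1 \left(- 8 \cdot 7^{2}\right) = 1 \left(\left(-8\right) 49\right) = 1 \left(-392\right) = -392$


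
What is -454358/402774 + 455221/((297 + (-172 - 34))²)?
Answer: 6907255556/128283519 ≈ 53.844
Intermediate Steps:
-454358/402774 + 455221/((297 + (-172 - 34))²) = -454358*1/402774 + 455221/((297 - 206)²) = -227179/201387 + 455221/(91²) = -227179/201387 + 455221/8281 = -227179/201387 + 455221*(1/8281) = -227179/201387 + 35017/637 = 6907255556/128283519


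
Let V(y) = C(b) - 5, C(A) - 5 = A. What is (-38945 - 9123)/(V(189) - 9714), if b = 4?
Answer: 24034/4855 ≈ 4.9504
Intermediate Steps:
C(A) = 5 + A
V(y) = 4 (V(y) = (5 + 4) - 5 = 9 - 5 = 4)
(-38945 - 9123)/(V(189) - 9714) = (-38945 - 9123)/(4 - 9714) = -48068/(-9710) = -48068*(-1/9710) = 24034/4855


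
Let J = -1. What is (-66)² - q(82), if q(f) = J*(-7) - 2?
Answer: 4351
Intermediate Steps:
q(f) = 5 (q(f) = -1*(-7) - 2 = 7 - 2 = 5)
(-66)² - q(82) = (-66)² - 1*5 = 4356 - 5 = 4351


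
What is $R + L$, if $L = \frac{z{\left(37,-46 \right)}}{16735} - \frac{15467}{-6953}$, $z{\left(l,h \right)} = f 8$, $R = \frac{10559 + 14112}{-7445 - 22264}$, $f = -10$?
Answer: $\frac{960536012248}{691378667919} \approx 1.3893$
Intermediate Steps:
$R = - \frac{24671}{29709}$ ($R = \frac{24671}{-29709} = 24671 \left(- \frac{1}{29709}\right) = - \frac{24671}{29709} \approx -0.83042$)
$z{\left(l,h \right)} = -80$ ($z{\left(l,h \right)} = \left(-10\right) 8 = -80$)
$L = \frac{51656801}{23271691}$ ($L = - \frac{80}{16735} - \frac{15467}{-6953} = \left(-80\right) \frac{1}{16735} - - \frac{15467}{6953} = - \frac{16}{3347} + \frac{15467}{6953} = \frac{51656801}{23271691} \approx 2.2197$)
$R + L = - \frac{24671}{29709} + \frac{51656801}{23271691} = \frac{960536012248}{691378667919}$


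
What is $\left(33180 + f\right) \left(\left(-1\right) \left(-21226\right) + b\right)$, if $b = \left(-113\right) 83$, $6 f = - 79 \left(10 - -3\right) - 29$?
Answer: $390998388$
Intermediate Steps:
$f = -176$ ($f = \frac{- 79 \left(10 - -3\right) - 29}{6} = \frac{- 79 \left(10 + 3\right) - 29}{6} = \frac{\left(-79\right) 13 - 29}{6} = \frac{-1027 - 29}{6} = \frac{1}{6} \left(-1056\right) = -176$)
$b = -9379$
$\left(33180 + f\right) \left(\left(-1\right) \left(-21226\right) + b\right) = \left(33180 - 176\right) \left(\left(-1\right) \left(-21226\right) - 9379\right) = 33004 \left(21226 - 9379\right) = 33004 \cdot 11847 = 390998388$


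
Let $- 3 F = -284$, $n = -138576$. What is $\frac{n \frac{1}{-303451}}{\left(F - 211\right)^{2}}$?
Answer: $\frac{1247184}{36960635251} \approx 3.3744 \cdot 10^{-5}$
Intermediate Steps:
$F = \frac{284}{3}$ ($F = \left(- \frac{1}{3}\right) \left(-284\right) = \frac{284}{3} \approx 94.667$)
$\frac{n \frac{1}{-303451}}{\left(F - 211\right)^{2}} = \frac{\left(-138576\right) \frac{1}{-303451}}{\left(\frac{284}{3} - 211\right)^{2}} = \frac{\left(-138576\right) \left(- \frac{1}{303451}\right)}{\left(- \frac{349}{3}\right)^{2}} = \frac{138576}{303451 \cdot \frac{121801}{9}} = \frac{138576}{303451} \cdot \frac{9}{121801} = \frac{1247184}{36960635251}$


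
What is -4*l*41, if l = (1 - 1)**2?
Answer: 0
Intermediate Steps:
l = 0 (l = 0**2 = 0)
-4*l*41 = -4*0*41 = 0*41 = 0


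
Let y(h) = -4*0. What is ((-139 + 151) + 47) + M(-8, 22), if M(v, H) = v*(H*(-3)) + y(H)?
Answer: 587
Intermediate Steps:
y(h) = 0
M(v, H) = -3*H*v (M(v, H) = v*(H*(-3)) + 0 = v*(-3*H) + 0 = -3*H*v + 0 = -3*H*v)
((-139 + 151) + 47) + M(-8, 22) = ((-139 + 151) + 47) - 3*22*(-8) = (12 + 47) + 528 = 59 + 528 = 587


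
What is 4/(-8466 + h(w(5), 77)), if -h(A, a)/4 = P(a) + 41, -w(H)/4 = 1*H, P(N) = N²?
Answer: -2/16173 ≈ -0.00012366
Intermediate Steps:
w(H) = -4*H
h(A, a) = -164 - 4*a² (h(A, a) = -4*(a² + 41) = -4*(41 + a²) = -164 - 4*a²)
4/(-8466 + h(w(5), 77)) = 4/(-8466 + (-164 - 4*77²)) = 4/(-8466 + (-164 - 4*5929)) = 4/(-8466 + (-164 - 23716)) = 4/(-8466 - 23880) = 4/(-32346) = -1/32346*4 = -2/16173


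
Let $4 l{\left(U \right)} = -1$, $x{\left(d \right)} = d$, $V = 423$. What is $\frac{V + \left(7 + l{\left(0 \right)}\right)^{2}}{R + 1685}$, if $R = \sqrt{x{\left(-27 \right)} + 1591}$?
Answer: $\frac{4210815}{15134192} - \frac{2499 \sqrt{391}}{7567096} \approx 0.2717$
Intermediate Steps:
$l{\left(U \right)} = - \frac{1}{4}$ ($l{\left(U \right)} = \frac{1}{4} \left(-1\right) = - \frac{1}{4}$)
$R = 2 \sqrt{391}$ ($R = \sqrt{-27 + 1591} = \sqrt{1564} = 2 \sqrt{391} \approx 39.547$)
$\frac{V + \left(7 + l{\left(0 \right)}\right)^{2}}{R + 1685} = \frac{423 + \left(7 - \frac{1}{4}\right)^{2}}{2 \sqrt{391} + 1685} = \frac{423 + \left(\frac{27}{4}\right)^{2}}{1685 + 2 \sqrt{391}} = \frac{423 + \frac{729}{16}}{1685 + 2 \sqrt{391}} = \frac{7497}{16 \left(1685 + 2 \sqrt{391}\right)}$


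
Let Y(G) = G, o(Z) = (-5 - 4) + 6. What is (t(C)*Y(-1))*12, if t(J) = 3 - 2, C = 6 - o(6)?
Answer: -12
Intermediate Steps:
o(Z) = -3 (o(Z) = -9 + 6 = -3)
C = 9 (C = 6 - 1*(-3) = 6 + 3 = 9)
t(J) = 1
(t(C)*Y(-1))*12 = (1*(-1))*12 = -1*12 = -12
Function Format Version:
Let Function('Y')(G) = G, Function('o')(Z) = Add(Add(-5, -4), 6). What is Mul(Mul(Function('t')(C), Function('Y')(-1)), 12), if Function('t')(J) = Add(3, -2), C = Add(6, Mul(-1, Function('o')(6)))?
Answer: -12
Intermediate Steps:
Function('o')(Z) = -3 (Function('o')(Z) = Add(-9, 6) = -3)
C = 9 (C = Add(6, Mul(-1, -3)) = Add(6, 3) = 9)
Function('t')(J) = 1
Mul(Mul(Function('t')(C), Function('Y')(-1)), 12) = Mul(Mul(1, -1), 12) = Mul(-1, 12) = -12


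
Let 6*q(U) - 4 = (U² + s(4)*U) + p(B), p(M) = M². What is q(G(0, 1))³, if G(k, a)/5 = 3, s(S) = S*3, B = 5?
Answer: 10218313/27 ≈ 3.7846e+5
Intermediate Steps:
s(S) = 3*S
G(k, a) = 15 (G(k, a) = 5*3 = 15)
q(U) = 29/6 + 2*U + U²/6 (q(U) = ⅔ + ((U² + (3*4)*U) + 5²)/6 = ⅔ + ((U² + 12*U) + 25)/6 = ⅔ + (25 + U² + 12*U)/6 = ⅔ + (25/6 + 2*U + U²/6) = 29/6 + 2*U + U²/6)
q(G(0, 1))³ = (29/6 + 2*15 + (⅙)*15²)³ = (29/6 + 30 + (⅙)*225)³ = (29/6 + 30 + 75/2)³ = (217/3)³ = 10218313/27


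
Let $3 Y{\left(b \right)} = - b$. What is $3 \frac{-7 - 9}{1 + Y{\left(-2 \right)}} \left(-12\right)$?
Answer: $\frac{1728}{5} \approx 345.6$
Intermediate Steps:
$Y{\left(b \right)} = - \frac{b}{3}$ ($Y{\left(b \right)} = \frac{\left(-1\right) b}{3} = - \frac{b}{3}$)
$3 \frac{-7 - 9}{1 + Y{\left(-2 \right)}} \left(-12\right) = 3 \frac{-7 - 9}{1 - - \frac{2}{3}} \left(-12\right) = 3 \left(- \frac{16}{1 + \frac{2}{3}}\right) \left(-12\right) = 3 \left(- \frac{16}{\frac{5}{3}}\right) \left(-12\right) = 3 \left(\left(-16\right) \frac{3}{5}\right) \left(-12\right) = 3 \left(- \frac{48}{5}\right) \left(-12\right) = \left(- \frac{144}{5}\right) \left(-12\right) = \frac{1728}{5}$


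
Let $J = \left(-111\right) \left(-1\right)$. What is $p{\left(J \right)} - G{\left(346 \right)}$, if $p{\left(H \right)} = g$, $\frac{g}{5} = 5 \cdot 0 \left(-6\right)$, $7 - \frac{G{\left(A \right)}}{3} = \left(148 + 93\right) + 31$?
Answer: $795$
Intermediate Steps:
$G{\left(A \right)} = -795$ ($G{\left(A \right)} = 21 - 3 \left(\left(148 + 93\right) + 31\right) = 21 - 3 \left(241 + 31\right) = 21 - 816 = -795$)
$g = 0$ ($g = 5 \cdot 5 \cdot 0 \left(-6\right) = 5 \cdot 0 \left(-6\right) = 5 \cdot 0 = 0$)
$J = 111$
$p{\left(H \right)} = 0$
$p{\left(J \right)} - G{\left(346 \right)} = 0 - -795 = 0 + 795 = 795$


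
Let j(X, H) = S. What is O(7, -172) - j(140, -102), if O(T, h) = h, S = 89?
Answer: -261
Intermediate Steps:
j(X, H) = 89
O(7, -172) - j(140, -102) = -172 - 1*89 = -172 - 89 = -261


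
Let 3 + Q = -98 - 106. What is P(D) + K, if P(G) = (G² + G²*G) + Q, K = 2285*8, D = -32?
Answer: -13671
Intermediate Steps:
Q = -207 (Q = -3 + (-98 - 106) = -3 - 204 = -207)
K = 18280
P(G) = -207 + G² + G³ (P(G) = (G² + G²*G) - 207 = (G² + G³) - 207 = -207 + G² + G³)
P(D) + K = (-207 + (-32)² + (-32)³) + 18280 = (-207 + 1024 - 32768) + 18280 = -31951 + 18280 = -13671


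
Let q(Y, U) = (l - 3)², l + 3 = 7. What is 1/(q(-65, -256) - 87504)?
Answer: -1/87503 ≈ -1.1428e-5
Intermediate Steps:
l = 4 (l = -3 + 7 = 4)
q(Y, U) = 1 (q(Y, U) = (4 - 3)² = 1² = 1)
1/(q(-65, -256) - 87504) = 1/(1 - 87504) = 1/(-87503) = -1/87503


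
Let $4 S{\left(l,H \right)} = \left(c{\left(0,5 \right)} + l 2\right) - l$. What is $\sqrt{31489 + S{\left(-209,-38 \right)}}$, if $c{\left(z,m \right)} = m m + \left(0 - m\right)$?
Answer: $\frac{\sqrt{125767}}{2} \approx 177.32$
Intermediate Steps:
$c{\left(z,m \right)} = m^{2} - m$
$S{\left(l,H \right)} = 5 + \frac{l}{4}$ ($S{\left(l,H \right)} = \frac{\left(5 \left(-1 + 5\right) + l 2\right) - l}{4} = \frac{\left(5 \cdot 4 + 2 l\right) - l}{4} = \frac{\left(20 + 2 l\right) - l}{4} = \frac{20 + l}{4} = 5 + \frac{l}{4}$)
$\sqrt{31489 + S{\left(-209,-38 \right)}} = \sqrt{31489 + \left(5 + \frac{1}{4} \left(-209\right)\right)} = \sqrt{31489 + \left(5 - \frac{209}{4}\right)} = \sqrt{31489 - \frac{189}{4}} = \sqrt{\frac{125767}{4}} = \frac{\sqrt{125767}}{2}$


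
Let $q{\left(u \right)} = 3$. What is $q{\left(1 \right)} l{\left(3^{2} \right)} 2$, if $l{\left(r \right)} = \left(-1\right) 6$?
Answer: $-36$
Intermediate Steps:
$l{\left(r \right)} = -6$
$q{\left(1 \right)} l{\left(3^{2} \right)} 2 = 3 \left(-6\right) 2 = \left(-18\right) 2 = -36$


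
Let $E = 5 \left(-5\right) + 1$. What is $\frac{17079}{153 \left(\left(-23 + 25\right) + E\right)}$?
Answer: $- \frac{5693}{1122} \approx -5.074$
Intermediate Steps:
$E = -24$ ($E = -25 + 1 = -24$)
$\frac{17079}{153 \left(\left(-23 + 25\right) + E\right)} = \frac{17079}{153 \left(\left(-23 + 25\right) - 24\right)} = \frac{17079}{153 \left(2 - 24\right)} = \frac{17079}{153 \left(-22\right)} = \frac{17079}{-3366} = 17079 \left(- \frac{1}{3366}\right) = - \frac{5693}{1122}$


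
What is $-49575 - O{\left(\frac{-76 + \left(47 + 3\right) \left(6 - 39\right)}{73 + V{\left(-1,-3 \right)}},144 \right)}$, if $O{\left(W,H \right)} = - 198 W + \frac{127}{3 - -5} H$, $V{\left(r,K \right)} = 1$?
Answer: $- \frac{2089731}{37} \approx -56479.0$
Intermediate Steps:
$O{\left(W,H \right)} = - 198 W + \frac{127 H}{8}$ ($O{\left(W,H \right)} = - 198 W + \frac{127}{3 + 5} H = - 198 W + \frac{127}{8} H = - 198 W + 127 \cdot \frac{1}{8} H = - 198 W + \frac{127 H}{8}$)
$-49575 - O{\left(\frac{-76 + \left(47 + 3\right) \left(6 - 39\right)}{73 + V{\left(-1,-3 \right)}},144 \right)} = -49575 - \left(- 198 \frac{-76 + \left(47 + 3\right) \left(6 - 39\right)}{73 + 1} + \frac{127}{8} \cdot 144\right) = -49575 - \left(- 198 \frac{-76 + 50 \left(-33\right)}{74} + 2286\right) = -49575 - \left(- 198 \left(-76 - 1650\right) \frac{1}{74} + 2286\right) = -49575 - \left(- 198 \left(\left(-1726\right) \frac{1}{74}\right) + 2286\right) = -49575 - \left(\left(-198\right) \left(- \frac{863}{37}\right) + 2286\right) = -49575 - \left(\frac{170874}{37} + 2286\right) = -49575 - \frac{255456}{37} = - \frac{2089731}{37}$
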